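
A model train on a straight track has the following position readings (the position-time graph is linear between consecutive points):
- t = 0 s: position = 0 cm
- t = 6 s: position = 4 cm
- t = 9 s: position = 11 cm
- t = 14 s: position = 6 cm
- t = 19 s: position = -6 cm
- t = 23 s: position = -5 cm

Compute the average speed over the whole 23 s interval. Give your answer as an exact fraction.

29/23 cm/s

Average speed = (total path length)/(elapsed time); on a piecewise-linear x-t graph the path length is Σ|Δx|.
0–6 s: |Δx| = |4 − 0| = 4 cm
6–9 s: |Δx| = |11 − 4| = 7 cm
9–14 s: |Δx| = |6 − 11| = 5 cm
14–19 s: |Δx| = |-6 − 6| = 12 cm
19–23 s: |Δx| = |-5 − -6| = 1 cm
Total path = 29 cm; average speed = 29/23 = 29/23 cm/s.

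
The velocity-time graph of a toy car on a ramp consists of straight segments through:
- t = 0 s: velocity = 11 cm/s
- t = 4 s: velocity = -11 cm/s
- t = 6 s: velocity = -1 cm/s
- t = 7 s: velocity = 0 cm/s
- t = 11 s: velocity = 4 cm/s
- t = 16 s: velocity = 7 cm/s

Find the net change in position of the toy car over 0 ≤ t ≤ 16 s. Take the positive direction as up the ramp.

Net displacement equals the area under the velocity-time graph (areas below the axis count negative).
0–4 s: ½(11 + -11)(4) = 0 cm
4–6 s: ½(-11 + -1)(2) = -12 cm
6–7 s: ½(-1 + 0)(1) = -0.5 cm
7–11 s: ½(0 + 4)(4) = 8 cm
11–16 s: ½(4 + 7)(5) = 27.5 cm
Net displacement = 23 cm

23 cm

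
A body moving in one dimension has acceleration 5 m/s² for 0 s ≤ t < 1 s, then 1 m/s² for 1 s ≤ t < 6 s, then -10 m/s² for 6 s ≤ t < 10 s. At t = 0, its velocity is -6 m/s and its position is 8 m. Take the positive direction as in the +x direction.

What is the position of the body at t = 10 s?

-52 m

On each constant-a segment, Δv = aΔt and Δx = v₀Δt + ½aΔt²; chain segment to segment.
0–1 s: v starts -6 m/s; Δx = -6·1 + ½·5·1² = -3.5 m; v ends -1 m/s.
1–6 s: v starts -1 m/s; Δx = -1·5 + ½·1·5² = 7.5 m; v ends 4 m/s.
6–10 s: v starts 4 m/s; Δx = 4·4 + ½·-10·4² = -64 m; v ends -36 m/s.
x(10) = 8 + Σ Δx = -52 m.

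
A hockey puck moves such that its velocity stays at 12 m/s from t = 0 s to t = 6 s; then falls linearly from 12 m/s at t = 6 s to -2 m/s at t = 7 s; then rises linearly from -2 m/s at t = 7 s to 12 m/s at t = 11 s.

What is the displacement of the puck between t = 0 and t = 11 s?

97 m

Net displacement equals the area under the velocity-time graph (areas below the axis count negative).
0–6 s: 12 × 6 = 72 m
6–7 s: ½(12 + -2)(1) = 5 m
7–11 s: ½(-2 + 12)(4) = 20 m
Net displacement = 97 m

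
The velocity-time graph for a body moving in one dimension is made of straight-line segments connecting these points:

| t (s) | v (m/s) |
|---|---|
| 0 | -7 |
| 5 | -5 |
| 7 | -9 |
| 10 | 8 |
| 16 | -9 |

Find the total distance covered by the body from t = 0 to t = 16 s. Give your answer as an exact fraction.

2801/34 m

Distance (not displacement) is the total path length: add the absolute areas under v-t.
0–5 s: |½(-7 + -5)(5)| = 30 m
5–7 s: |½(-5 + -9)(2)| = 14 m
7–10 s: v = 0 at t = 146/17 s; triangle areas 243/34 + 96/17 = 435/34 m
10–16 s: v = 0 at t = 218/17 s; triangle areas 192/17 + 243/17 = 435/17 m
Total distance = 2801/34 m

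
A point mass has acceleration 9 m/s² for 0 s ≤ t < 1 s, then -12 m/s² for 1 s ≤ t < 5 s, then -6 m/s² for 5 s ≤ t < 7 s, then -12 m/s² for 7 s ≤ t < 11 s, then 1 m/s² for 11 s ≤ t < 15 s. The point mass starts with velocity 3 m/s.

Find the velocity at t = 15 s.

-92 m/s

Δv equals the area under the a-t graph; then v = v₀ + Δv.
0–1 s: 9 × 1 = 9 m/s
1–5 s: -12 × 4 = -48 m/s
5–7 s: -6 × 2 = -12 m/s
7–11 s: -12 × 4 = -48 m/s
11–15 s: 1 × 4 = 4 m/s
Δv = -95 m/s, so v(15) = 3 + (-95) = -92 m/s.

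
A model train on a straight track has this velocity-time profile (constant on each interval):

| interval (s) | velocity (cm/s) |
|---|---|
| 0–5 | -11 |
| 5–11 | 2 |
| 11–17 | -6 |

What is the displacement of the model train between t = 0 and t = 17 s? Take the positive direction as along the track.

Displacement is the signed area under the v-t curve.
0–5 s: -11 × 5 = -55 cm
5–11 s: 2 × 6 = 12 cm
11–17 s: -6 × 6 = -36 cm
Net displacement = -79 cm

-79 cm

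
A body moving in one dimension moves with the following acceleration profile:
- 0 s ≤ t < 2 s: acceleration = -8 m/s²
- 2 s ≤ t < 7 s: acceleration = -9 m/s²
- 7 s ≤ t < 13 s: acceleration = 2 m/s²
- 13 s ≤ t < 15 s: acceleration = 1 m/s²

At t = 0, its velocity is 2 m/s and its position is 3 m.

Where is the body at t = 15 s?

On each constant-a segment, Δv = aΔt and Δx = v₀Δt + ½aΔt²; chain segment to segment.
0–2 s: v starts 2 m/s; Δx = 2·2 + ½·-8·2² = -12 m; v ends -14 m/s.
2–7 s: v starts -14 m/s; Δx = -14·5 + ½·-9·5² = -182.5 m; v ends -59 m/s.
7–13 s: v starts -59 m/s; Δx = -59·6 + ½·2·6² = -318 m; v ends -47 m/s.
13–15 s: v starts -47 m/s; Δx = -47·2 + ½·1·2² = -92 m; v ends -45 m/s.
x(15) = 3 + Σ Δx = -601.5 m.

-601.5 m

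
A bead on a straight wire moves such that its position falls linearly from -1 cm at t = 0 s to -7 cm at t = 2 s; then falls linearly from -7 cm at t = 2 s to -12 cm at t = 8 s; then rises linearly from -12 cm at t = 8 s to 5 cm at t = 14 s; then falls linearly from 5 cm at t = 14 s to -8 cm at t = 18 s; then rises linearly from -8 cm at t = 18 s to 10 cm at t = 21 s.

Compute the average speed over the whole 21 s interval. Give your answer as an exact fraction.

Average speed = (total path length)/(elapsed time); on a piecewise-linear x-t graph the path length is Σ|Δx|.
0–2 s: |Δx| = |-7 − -1| = 6 cm
2–8 s: |Δx| = |-12 − -7| = 5 cm
8–14 s: |Δx| = |5 − -12| = 17 cm
14–18 s: |Δx| = |-8 − 5| = 13 cm
18–21 s: |Δx| = |10 − -8| = 18 cm
Total path = 59 cm; average speed = 59/21 = 59/21 cm/s.

59/21 cm/s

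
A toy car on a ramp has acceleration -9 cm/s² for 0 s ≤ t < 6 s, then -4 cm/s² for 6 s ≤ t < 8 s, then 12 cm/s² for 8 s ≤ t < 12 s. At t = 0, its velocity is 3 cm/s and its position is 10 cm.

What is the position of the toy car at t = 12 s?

-384 cm

On each constant-a segment, Δv = aΔt and Δx = v₀Δt + ½aΔt²; chain segment to segment.
0–6 s: v starts 3 cm/s; Δx = 3·6 + ½·-9·6² = -144 cm; v ends -51 cm/s.
6–8 s: v starts -51 cm/s; Δx = -51·2 + ½·-4·2² = -110 cm; v ends -59 cm/s.
8–12 s: v starts -59 cm/s; Δx = -59·4 + ½·12·4² = -140 cm; v ends -11 cm/s.
x(12) = 10 + Σ Δx = -384 cm.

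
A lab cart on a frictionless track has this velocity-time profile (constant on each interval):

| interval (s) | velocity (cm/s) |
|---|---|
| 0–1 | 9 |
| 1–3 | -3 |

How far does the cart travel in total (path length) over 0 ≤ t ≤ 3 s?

Distance (not displacement) is the total path length: add the absolute areas under v-t.
0–1 s: |9| × 1 = 9 cm
1–3 s: |-3| × 2 = 6 cm
Total distance = 15 cm

15 cm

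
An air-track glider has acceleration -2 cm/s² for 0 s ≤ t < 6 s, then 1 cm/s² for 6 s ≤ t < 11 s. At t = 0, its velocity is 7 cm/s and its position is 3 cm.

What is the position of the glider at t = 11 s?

-3.5 cm

On each constant-a segment, Δv = aΔt and Δx = v₀Δt + ½aΔt²; chain segment to segment.
0–6 s: v starts 7 cm/s; Δx = 7·6 + ½·-2·6² = 6 cm; v ends -5 cm/s.
6–11 s: v starts -5 cm/s; Δx = -5·5 + ½·1·5² = -12.5 cm; v ends 0 cm/s.
x(11) = 3 + Σ Δx = -3.5 cm.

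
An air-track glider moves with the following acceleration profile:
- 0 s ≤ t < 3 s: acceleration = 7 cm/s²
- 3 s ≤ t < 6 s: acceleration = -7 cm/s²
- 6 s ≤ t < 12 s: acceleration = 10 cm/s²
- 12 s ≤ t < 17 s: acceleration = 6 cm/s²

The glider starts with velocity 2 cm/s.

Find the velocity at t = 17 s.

Δv equals the area under the a-t graph; then v = v₀ + Δv.
0–3 s: 7 × 3 = 21 cm/s
3–6 s: -7 × 3 = -21 cm/s
6–12 s: 10 × 6 = 60 cm/s
12–17 s: 6 × 5 = 30 cm/s
Δv = 90 cm/s, so v(17) = 2 + (90) = 92 cm/s.

92 cm/s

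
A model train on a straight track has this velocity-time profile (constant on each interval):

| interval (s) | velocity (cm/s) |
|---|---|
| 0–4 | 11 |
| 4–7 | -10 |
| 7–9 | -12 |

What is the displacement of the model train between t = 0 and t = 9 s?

Displacement is the signed area under the v-t curve.
0–4 s: 11 × 4 = 44 cm
4–7 s: -10 × 3 = -30 cm
7–9 s: -12 × 2 = -24 cm
Net displacement = -10 cm

-10 cm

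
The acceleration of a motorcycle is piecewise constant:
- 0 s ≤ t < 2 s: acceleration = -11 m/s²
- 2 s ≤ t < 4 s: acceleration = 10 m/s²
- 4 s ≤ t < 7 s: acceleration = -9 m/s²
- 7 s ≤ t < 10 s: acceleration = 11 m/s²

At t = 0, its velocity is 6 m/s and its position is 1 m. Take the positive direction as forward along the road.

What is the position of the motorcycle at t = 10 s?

-69 m

On each constant-a segment, Δv = aΔt and Δx = v₀Δt + ½aΔt²; chain segment to segment.
0–2 s: v starts 6 m/s; Δx = 6·2 + ½·-11·2² = -10 m; v ends -16 m/s.
2–4 s: v starts -16 m/s; Δx = -16·2 + ½·10·2² = -12 m; v ends 4 m/s.
4–7 s: v starts 4 m/s; Δx = 4·3 + ½·-9·3² = -28.5 m; v ends -23 m/s.
7–10 s: v starts -23 m/s; Δx = -23·3 + ½·11·3² = -19.5 m; v ends 10 m/s.
x(10) = 1 + Σ Δx = -69 m.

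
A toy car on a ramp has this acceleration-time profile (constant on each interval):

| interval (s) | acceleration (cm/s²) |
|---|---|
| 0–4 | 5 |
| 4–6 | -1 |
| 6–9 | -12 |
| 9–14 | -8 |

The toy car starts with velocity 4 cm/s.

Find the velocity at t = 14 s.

Δv equals the area under the a-t graph; then v = v₀ + Δv.
0–4 s: 5 × 4 = 20 cm/s
4–6 s: -1 × 2 = -2 cm/s
6–9 s: -12 × 3 = -36 cm/s
9–14 s: -8 × 5 = -40 cm/s
Δv = -58 cm/s, so v(14) = 4 + (-58) = -54 cm/s.

-54 cm/s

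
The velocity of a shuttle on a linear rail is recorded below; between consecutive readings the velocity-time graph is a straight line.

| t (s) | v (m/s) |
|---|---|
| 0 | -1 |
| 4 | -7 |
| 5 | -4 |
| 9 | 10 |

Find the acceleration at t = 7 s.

3.5 m/s²

Acceleration is the slope of the v-t graph on 5–9 s: (10 − -4)/(9 − 5) = 3.5 m/s².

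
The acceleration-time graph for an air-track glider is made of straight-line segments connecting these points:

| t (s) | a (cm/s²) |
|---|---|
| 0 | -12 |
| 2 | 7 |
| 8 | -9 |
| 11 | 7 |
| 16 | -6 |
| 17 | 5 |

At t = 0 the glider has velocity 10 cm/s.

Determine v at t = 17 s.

-2 cm/s

Δv equals the area under the a-t graph; then v = v₀ + Δv.
0–2 s: ½(-12 + 7)(2) = -5 cm/s
2–8 s: ½(7 + -9)(6) = -6 cm/s
8–11 s: ½(-9 + 7)(3) = -3 cm/s
11–16 s: ½(7 + -6)(5) = 2.5 cm/s
16–17 s: ½(-6 + 5)(1) = -0.5 cm/s
Δv = -12 cm/s, so v(17) = 10 + (-12) = -2 cm/s.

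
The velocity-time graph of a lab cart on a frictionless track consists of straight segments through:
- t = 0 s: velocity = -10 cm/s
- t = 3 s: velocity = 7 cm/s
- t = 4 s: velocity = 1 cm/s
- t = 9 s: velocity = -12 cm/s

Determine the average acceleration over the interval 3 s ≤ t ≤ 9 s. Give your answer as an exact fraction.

-19/6 cm/s²

Average acceleration = Δv/Δt = (-12 − 7)/(9 − 3) = -19/6 cm/s².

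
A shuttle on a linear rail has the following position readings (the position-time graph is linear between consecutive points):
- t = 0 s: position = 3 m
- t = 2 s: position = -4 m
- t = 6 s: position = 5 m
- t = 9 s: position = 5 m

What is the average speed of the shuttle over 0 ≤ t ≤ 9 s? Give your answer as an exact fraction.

Average speed = (total path length)/(elapsed time); on a piecewise-linear x-t graph the path length is Σ|Δx|.
0–2 s: |Δx| = |-4 − 3| = 7 m
2–6 s: |Δx| = |5 − -4| = 9 m
6–9 s: |Δx| = |5 − 5| = 0 m
Total path = 16 m; average speed = 16/9 = 16/9 m/s.

16/9 m/s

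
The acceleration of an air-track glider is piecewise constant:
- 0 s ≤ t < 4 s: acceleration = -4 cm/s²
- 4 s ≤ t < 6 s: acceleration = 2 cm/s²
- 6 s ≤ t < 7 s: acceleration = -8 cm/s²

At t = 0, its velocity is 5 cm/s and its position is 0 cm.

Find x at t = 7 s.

On each constant-a segment, Δv = aΔt and Δx = v₀Δt + ½aΔt²; chain segment to segment.
0–4 s: v starts 5 cm/s; Δx = 5·4 + ½·-4·4² = -12 cm; v ends -11 cm/s.
4–6 s: v starts -11 cm/s; Δx = -11·2 + ½·2·2² = -18 cm; v ends -7 cm/s.
6–7 s: v starts -7 cm/s; Δx = -7·1 + ½·-8·1² = -11 cm; v ends -15 cm/s.
x(7) = 0 + Σ Δx = -41 cm.

-41 cm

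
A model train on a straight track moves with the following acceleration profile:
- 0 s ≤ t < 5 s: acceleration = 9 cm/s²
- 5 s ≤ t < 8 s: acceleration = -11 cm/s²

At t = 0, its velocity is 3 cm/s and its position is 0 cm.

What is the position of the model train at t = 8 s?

222 cm

On each constant-a segment, Δv = aΔt and Δx = v₀Δt + ½aΔt²; chain segment to segment.
0–5 s: v starts 3 cm/s; Δx = 3·5 + ½·9·5² = 127.5 cm; v ends 48 cm/s.
5–8 s: v starts 48 cm/s; Δx = 48·3 + ½·-11·3² = 94.5 cm; v ends 15 cm/s.
x(8) = 0 + Σ Δx = 222 cm.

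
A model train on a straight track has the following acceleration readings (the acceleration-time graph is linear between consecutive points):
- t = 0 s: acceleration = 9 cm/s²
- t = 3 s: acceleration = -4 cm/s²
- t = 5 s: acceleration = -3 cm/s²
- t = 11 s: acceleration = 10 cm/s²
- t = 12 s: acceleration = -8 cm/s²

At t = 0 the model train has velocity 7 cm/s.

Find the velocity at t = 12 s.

29.5 cm/s

Δv equals the area under the a-t graph; then v = v₀ + Δv.
0–3 s: ½(9 + -4)(3) = 7.5 cm/s
3–5 s: ½(-4 + -3)(2) = -7 cm/s
5–11 s: ½(-3 + 10)(6) = 21 cm/s
11–12 s: ½(10 + -8)(1) = 1 cm/s
Δv = 22.5 cm/s, so v(12) = 7 + (22.5) = 29.5 cm/s.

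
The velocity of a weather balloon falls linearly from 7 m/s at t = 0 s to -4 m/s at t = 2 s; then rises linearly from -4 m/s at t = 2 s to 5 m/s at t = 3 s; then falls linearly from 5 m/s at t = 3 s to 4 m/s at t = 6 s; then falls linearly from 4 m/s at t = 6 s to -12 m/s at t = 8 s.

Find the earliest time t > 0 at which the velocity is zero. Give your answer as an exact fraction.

v changes sign on 0–2 s (from 7 to -4); the graph is linear there, so v = 0 at t = 0 + (-7)·(2 − 0)/(-4 − 7) = 14/11 s.

t = 14/11 s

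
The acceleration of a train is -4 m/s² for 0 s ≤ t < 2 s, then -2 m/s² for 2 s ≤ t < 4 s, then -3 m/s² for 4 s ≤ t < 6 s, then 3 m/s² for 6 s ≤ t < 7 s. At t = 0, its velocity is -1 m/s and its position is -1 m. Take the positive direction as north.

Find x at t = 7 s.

On each constant-a segment, Δv = aΔt and Δx = v₀Δt + ½aΔt²; chain segment to segment.
0–2 s: v starts -1 m/s; Δx = -1·2 + ½·-4·2² = -10 m; v ends -9 m/s.
2–4 s: v starts -9 m/s; Δx = -9·2 + ½·-2·2² = -22 m; v ends -13 m/s.
4–6 s: v starts -13 m/s; Δx = -13·2 + ½·-3·2² = -32 m; v ends -19 m/s.
6–7 s: v starts -19 m/s; Δx = -19·1 + ½·3·1² = -17.5 m; v ends -16 m/s.
x(7) = -1 + Σ Δx = -82.5 m.

-82.5 m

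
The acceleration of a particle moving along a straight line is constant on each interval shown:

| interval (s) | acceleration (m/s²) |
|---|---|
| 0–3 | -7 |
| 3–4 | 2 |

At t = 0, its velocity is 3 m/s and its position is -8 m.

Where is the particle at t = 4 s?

-47.5 m

On each constant-a segment, Δv = aΔt and Δx = v₀Δt + ½aΔt²; chain segment to segment.
0–3 s: v starts 3 m/s; Δx = 3·3 + ½·-7·3² = -22.5 m; v ends -18 m/s.
3–4 s: v starts -18 m/s; Δx = -18·1 + ½·2·1² = -17 m; v ends -16 m/s.
x(4) = -8 + Σ Δx = -47.5 m.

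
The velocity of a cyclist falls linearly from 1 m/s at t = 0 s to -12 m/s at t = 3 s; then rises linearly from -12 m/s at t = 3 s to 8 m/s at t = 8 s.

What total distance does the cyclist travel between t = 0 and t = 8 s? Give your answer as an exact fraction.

Total distance travelled is ∫|v| dt — sum the magnitudes of each area piece.
0–3 s: v = 0 at t = 3/13 s; triangle areas 3/26 + 216/13 = 435/26 m
3–8 s: v = 0 at t = 6 s; triangle areas 18 + 8 = 26 m
Total distance = 1111/26 m

1111/26 m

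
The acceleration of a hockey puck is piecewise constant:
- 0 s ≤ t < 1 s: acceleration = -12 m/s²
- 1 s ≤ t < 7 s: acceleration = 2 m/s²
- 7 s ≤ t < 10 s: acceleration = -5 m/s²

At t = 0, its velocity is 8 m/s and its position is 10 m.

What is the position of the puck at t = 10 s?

25.5 m

On each constant-a segment, Δv = aΔt and Δx = v₀Δt + ½aΔt²; chain segment to segment.
0–1 s: v starts 8 m/s; Δx = 8·1 + ½·-12·1² = 2 m; v ends -4 m/s.
1–7 s: v starts -4 m/s; Δx = -4·6 + ½·2·6² = 12 m; v ends 8 m/s.
7–10 s: v starts 8 m/s; Δx = 8·3 + ½·-5·3² = 1.5 m; v ends -7 m/s.
x(10) = 10 + Σ Δx = 25.5 m.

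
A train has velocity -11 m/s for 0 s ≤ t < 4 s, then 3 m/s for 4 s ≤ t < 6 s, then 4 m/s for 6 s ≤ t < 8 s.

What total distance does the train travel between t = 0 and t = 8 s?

Distance (not displacement) is the total path length: add the absolute areas under v-t.
0–4 s: |-11| × 4 = 44 m
4–6 s: |3| × 2 = 6 m
6–8 s: |4| × 2 = 8 m
Total distance = 58 m

58 m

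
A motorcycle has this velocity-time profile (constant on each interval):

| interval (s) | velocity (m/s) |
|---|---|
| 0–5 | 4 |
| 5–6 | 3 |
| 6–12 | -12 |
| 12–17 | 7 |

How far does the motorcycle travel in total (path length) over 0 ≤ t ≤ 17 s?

130 m

Distance (not displacement) is the total path length: add the absolute areas under v-t.
0–5 s: |4| × 5 = 20 m
5–6 s: |3| × 1 = 3 m
6–12 s: |-12| × 6 = 72 m
12–17 s: |7| × 5 = 35 m
Total distance = 130 m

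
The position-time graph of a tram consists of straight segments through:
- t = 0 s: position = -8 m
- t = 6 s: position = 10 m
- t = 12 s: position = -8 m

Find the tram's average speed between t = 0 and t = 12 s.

Average speed = (total path length)/(elapsed time); on a piecewise-linear x-t graph the path length is Σ|Δx|.
0–6 s: |Δx| = |10 − -8| = 18 m
6–12 s: |Δx| = |-8 − 10| = 18 m
Total path = 36 m; average speed = 36/12 = 3 m/s.

3 m/s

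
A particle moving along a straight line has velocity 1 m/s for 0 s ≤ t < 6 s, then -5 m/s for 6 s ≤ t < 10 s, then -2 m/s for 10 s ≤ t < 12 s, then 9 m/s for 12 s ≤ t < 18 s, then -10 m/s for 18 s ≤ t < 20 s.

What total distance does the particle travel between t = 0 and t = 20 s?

Distance (not displacement) is the total path length: add the absolute areas under v-t.
0–6 s: |1| × 6 = 6 m
6–10 s: |-5| × 4 = 20 m
10–12 s: |-2| × 2 = 4 m
12–18 s: |9| × 6 = 54 m
18–20 s: |-10| × 2 = 20 m
Total distance = 104 m

104 m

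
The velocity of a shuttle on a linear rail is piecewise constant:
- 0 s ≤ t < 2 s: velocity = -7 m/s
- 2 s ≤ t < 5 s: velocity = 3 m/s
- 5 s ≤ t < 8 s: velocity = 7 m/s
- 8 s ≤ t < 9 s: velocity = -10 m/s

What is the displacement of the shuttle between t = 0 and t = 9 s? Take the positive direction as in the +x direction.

Displacement is the signed area under the v-t curve.
0–2 s: -7 × 2 = -14 m
2–5 s: 3 × 3 = 9 m
5–8 s: 7 × 3 = 21 m
8–9 s: -10 × 1 = -10 m
Net displacement = 6 m

6 m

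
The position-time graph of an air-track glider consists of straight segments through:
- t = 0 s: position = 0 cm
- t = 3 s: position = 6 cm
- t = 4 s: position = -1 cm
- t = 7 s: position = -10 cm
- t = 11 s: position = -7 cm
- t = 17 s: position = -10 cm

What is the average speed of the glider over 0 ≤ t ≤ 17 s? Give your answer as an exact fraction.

Average speed = (total path length)/(elapsed time); on a piecewise-linear x-t graph the path length is Σ|Δx|.
0–3 s: |Δx| = |6 − 0| = 6 cm
3–4 s: |Δx| = |-1 − 6| = 7 cm
4–7 s: |Δx| = |-10 − -1| = 9 cm
7–11 s: |Δx| = |-7 − -10| = 3 cm
11–17 s: |Δx| = |-10 − -7| = 3 cm
Total path = 28 cm; average speed = 28/17 = 28/17 cm/s.

28/17 cm/s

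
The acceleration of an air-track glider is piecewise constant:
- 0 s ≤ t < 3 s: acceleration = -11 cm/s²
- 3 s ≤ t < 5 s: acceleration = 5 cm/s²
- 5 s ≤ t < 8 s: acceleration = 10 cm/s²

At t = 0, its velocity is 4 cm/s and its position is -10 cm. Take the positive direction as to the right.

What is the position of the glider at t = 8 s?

On each constant-a segment, Δv = aΔt and Δx = v₀Δt + ½aΔt²; chain segment to segment.
0–3 s: v starts 4 cm/s; Δx = 4·3 + ½·-11·3² = -37.5 cm; v ends -29 cm/s.
3–5 s: v starts -29 cm/s; Δx = -29·2 + ½·5·2² = -48 cm; v ends -19 cm/s.
5–8 s: v starts -19 cm/s; Δx = -19·3 + ½·10·3² = -12 cm; v ends 11 cm/s.
x(8) = -10 + Σ Δx = -107.5 cm.

-107.5 cm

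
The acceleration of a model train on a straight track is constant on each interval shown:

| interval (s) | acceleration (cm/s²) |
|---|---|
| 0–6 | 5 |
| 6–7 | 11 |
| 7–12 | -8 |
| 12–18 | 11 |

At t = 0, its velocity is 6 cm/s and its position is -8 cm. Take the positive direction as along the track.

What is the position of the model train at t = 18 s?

On each constant-a segment, Δv = aΔt and Δx = v₀Δt + ½aΔt²; chain segment to segment.
0–6 s: v starts 6 cm/s; Δx = 6·6 + ½·5·6² = 126 cm; v ends 36 cm/s.
6–7 s: v starts 36 cm/s; Δx = 36·1 + ½·11·1² = 41.5 cm; v ends 47 cm/s.
7–12 s: v starts 47 cm/s; Δx = 47·5 + ½·-8·5² = 135 cm; v ends 7 cm/s.
12–18 s: v starts 7 cm/s; Δx = 7·6 + ½·11·6² = 240 cm; v ends 73 cm/s.
x(18) = -8 + Σ Δx = 534.5 cm.

534.5 cm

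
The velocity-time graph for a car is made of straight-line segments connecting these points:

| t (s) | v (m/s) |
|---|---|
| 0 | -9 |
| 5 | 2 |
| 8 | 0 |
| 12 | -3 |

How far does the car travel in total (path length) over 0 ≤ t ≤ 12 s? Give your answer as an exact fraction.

Distance (not displacement) is the total path length: add the absolute areas under v-t.
0–5 s: v = 0 at t = 45/11 s; triangle areas 405/22 + 10/11 = 425/22 m
5–8 s: |½(2 + 0)(3)| = 3 m
8–12 s: |½(0 + -3)(4)| = 6 m
Total distance = 623/22 m

623/22 m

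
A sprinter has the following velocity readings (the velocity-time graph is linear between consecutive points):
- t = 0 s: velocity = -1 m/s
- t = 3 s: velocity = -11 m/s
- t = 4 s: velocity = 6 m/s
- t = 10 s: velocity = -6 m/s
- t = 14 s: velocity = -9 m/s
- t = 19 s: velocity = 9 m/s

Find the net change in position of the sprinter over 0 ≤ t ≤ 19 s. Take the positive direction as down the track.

-50.5 m

Displacement is the signed area under the v-t curve.
0–3 s: ½(-1 + -11)(3) = -18 m
3–4 s: ½(-11 + 6)(1) = -2.5 m
4–10 s: ½(6 + -6)(6) = 0 m
10–14 s: ½(-6 + -9)(4) = -30 m
14–19 s: ½(-9 + 9)(5) = 0 m
Net displacement = -50.5 m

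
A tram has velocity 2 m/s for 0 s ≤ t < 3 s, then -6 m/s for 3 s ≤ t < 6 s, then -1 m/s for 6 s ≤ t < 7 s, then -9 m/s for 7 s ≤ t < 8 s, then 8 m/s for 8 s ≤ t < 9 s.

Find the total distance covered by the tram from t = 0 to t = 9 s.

Total distance travelled is ∫|v| dt — sum the magnitudes of each area piece.
0–3 s: |2| × 3 = 6 m
3–6 s: |-6| × 3 = 18 m
6–7 s: |-1| × 1 = 1 m
7–8 s: |-9| × 1 = 9 m
8–9 s: |8| × 1 = 8 m
Total distance = 42 m

42 m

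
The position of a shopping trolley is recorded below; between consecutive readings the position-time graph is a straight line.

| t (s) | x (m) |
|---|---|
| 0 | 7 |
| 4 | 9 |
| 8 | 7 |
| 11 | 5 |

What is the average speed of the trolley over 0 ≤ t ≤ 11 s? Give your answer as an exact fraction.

Average speed = (total path length)/(elapsed time); on a piecewise-linear x-t graph the path length is Σ|Δx|.
0–4 s: |Δx| = |9 − 7| = 2 m
4–8 s: |Δx| = |7 − 9| = 2 m
8–11 s: |Δx| = |5 − 7| = 2 m
Total path = 6 m; average speed = 6/11 = 6/11 m/s.

6/11 m/s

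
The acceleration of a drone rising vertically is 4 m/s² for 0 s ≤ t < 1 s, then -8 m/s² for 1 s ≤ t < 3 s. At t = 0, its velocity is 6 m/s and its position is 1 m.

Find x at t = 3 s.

On each constant-a segment, Δv = aΔt and Δx = v₀Δt + ½aΔt²; chain segment to segment.
0–1 s: v starts 6 m/s; Δx = 6·1 + ½·4·1² = 8 m; v ends 10 m/s.
1–3 s: v starts 10 m/s; Δx = 10·2 + ½·-8·2² = 4 m; v ends -6 m/s.
x(3) = 1 + Σ Δx = 13 m.

13 m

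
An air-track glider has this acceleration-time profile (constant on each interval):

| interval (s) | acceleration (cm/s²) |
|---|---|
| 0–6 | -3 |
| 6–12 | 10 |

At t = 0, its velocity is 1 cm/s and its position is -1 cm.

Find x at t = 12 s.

29 cm

On each constant-a segment, Δv = aΔt and Δx = v₀Δt + ½aΔt²; chain segment to segment.
0–6 s: v starts 1 cm/s; Δx = 1·6 + ½·-3·6² = -48 cm; v ends -17 cm/s.
6–12 s: v starts -17 cm/s; Δx = -17·6 + ½·10·6² = 78 cm; v ends 43 cm/s.
x(12) = -1 + Σ Δx = 29 cm.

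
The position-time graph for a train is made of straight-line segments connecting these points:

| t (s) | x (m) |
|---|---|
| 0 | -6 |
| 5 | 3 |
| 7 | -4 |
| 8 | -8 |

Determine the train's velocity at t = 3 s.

1.8 m/s

Velocity is the slope of the x-t graph on 0–5 s: (3 − -6)/(5 − 0) = 1.8 m/s.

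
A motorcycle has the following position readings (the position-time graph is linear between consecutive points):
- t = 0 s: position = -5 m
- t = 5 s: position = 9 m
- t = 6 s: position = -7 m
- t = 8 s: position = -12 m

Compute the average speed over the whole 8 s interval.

4.375 m/s

Average speed = (total path length)/(elapsed time); on a piecewise-linear x-t graph the path length is Σ|Δx|.
0–5 s: |Δx| = |9 − -5| = 14 m
5–6 s: |Δx| = |-7 − 9| = 16 m
6–8 s: |Δx| = |-12 − -7| = 5 m
Total path = 35 m; average speed = 35/8 = 4.375 m/s.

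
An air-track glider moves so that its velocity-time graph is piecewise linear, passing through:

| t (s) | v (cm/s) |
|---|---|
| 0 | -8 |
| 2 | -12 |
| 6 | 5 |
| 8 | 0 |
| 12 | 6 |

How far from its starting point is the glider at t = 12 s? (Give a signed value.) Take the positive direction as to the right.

Net displacement equals the area under the velocity-time graph (areas below the axis count negative).
0–2 s: ½(-8 + -12)(2) = -20 cm
2–6 s: ½(-12 + 5)(4) = -14 cm
6–8 s: ½(5 + 0)(2) = 5 cm
8–12 s: ½(0 + 6)(4) = 12 cm
Net displacement = -17 cm

-17 cm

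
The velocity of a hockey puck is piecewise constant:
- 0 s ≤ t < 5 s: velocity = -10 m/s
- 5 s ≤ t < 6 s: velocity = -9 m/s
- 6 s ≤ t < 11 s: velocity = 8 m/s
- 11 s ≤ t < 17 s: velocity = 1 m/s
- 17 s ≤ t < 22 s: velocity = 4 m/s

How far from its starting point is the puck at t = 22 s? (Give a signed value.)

Displacement is the signed area under the v-t curve.
0–5 s: -10 × 5 = -50 m
5–6 s: -9 × 1 = -9 m
6–11 s: 8 × 5 = 40 m
11–17 s: 1 × 6 = 6 m
17–22 s: 4 × 5 = 20 m
Net displacement = 7 m

7 m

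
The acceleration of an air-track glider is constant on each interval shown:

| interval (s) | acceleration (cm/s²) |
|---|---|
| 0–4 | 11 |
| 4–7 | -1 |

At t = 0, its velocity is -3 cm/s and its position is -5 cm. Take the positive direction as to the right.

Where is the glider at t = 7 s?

189.5 cm

On each constant-a segment, Δv = aΔt and Δx = v₀Δt + ½aΔt²; chain segment to segment.
0–4 s: v starts -3 cm/s; Δx = -3·4 + ½·11·4² = 76 cm; v ends 41 cm/s.
4–7 s: v starts 41 cm/s; Δx = 41·3 + ½·-1·3² = 118.5 cm; v ends 38 cm/s.
x(7) = -5 + Σ Δx = 189.5 cm.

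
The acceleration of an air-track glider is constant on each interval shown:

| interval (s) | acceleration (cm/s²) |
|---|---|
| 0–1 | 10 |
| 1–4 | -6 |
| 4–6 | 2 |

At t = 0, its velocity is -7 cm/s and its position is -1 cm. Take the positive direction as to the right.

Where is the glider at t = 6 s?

On each constant-a segment, Δv = aΔt and Δx = v₀Δt + ½aΔt²; chain segment to segment.
0–1 s: v starts -7 cm/s; Δx = -7·1 + ½·10·1² = -2 cm; v ends 3 cm/s.
1–4 s: v starts 3 cm/s; Δx = 3·3 + ½·-6·3² = -18 cm; v ends -15 cm/s.
4–6 s: v starts -15 cm/s; Δx = -15·2 + ½·2·2² = -26 cm; v ends -11 cm/s.
x(6) = -1 + Σ Δx = -47 cm.

-47 cm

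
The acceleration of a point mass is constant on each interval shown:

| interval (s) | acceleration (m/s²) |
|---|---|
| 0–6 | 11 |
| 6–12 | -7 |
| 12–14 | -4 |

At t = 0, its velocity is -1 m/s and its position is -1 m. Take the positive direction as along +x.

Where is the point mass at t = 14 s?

On each constant-a segment, Δv = aΔt and Δx = v₀Δt + ½aΔt²; chain segment to segment.
0–6 s: v starts -1 m/s; Δx = -1·6 + ½·11·6² = 192 m; v ends 65 m/s.
6–12 s: v starts 65 m/s; Δx = 65·6 + ½·-7·6² = 264 m; v ends 23 m/s.
12–14 s: v starts 23 m/s; Δx = 23·2 + ½·-4·2² = 38 m; v ends 15 m/s.
x(14) = -1 + Σ Δx = 493 m.

493 m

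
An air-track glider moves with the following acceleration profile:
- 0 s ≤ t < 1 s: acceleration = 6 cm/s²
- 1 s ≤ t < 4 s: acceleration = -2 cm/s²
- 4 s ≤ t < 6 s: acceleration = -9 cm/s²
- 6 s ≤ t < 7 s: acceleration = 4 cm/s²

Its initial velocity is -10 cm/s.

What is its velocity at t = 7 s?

Δv equals the area under the a-t graph; then v = v₀ + Δv.
0–1 s: 6 × 1 = 6 cm/s
1–4 s: -2 × 3 = -6 cm/s
4–6 s: -9 × 2 = -18 cm/s
6–7 s: 4 × 1 = 4 cm/s
Δv = -14 cm/s, so v(7) = -10 + (-14) = -24 cm/s.

-24 cm/s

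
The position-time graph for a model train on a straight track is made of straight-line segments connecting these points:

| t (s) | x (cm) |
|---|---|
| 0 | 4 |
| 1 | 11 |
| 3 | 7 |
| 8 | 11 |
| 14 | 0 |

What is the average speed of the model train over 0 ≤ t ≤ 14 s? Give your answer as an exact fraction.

13/7 cm/s

Average speed = (total path length)/(elapsed time); on a piecewise-linear x-t graph the path length is Σ|Δx|.
0–1 s: |Δx| = |11 − 4| = 7 cm
1–3 s: |Δx| = |7 − 11| = 4 cm
3–8 s: |Δx| = |11 − 7| = 4 cm
8–14 s: |Δx| = |0 − 11| = 11 cm
Total path = 26 cm; average speed = 26/14 = 13/7 cm/s.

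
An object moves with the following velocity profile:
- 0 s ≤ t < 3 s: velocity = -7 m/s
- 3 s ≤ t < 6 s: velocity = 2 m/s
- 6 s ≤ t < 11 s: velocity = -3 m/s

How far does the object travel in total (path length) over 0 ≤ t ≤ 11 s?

42 m

Distance (not displacement) is the total path length: add the absolute areas under v-t.
0–3 s: |-7| × 3 = 21 m
3–6 s: |2| × 3 = 6 m
6–11 s: |-3| × 5 = 15 m
Total distance = 42 m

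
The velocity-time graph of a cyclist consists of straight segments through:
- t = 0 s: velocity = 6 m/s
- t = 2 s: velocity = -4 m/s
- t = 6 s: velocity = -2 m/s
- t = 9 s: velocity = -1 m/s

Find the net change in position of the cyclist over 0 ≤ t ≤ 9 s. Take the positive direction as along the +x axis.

Displacement is the signed area under the v-t curve.
0–2 s: ½(6 + -4)(2) = 2 m
2–6 s: ½(-4 + -2)(4) = -12 m
6–9 s: ½(-2 + -1)(3) = -4.5 m
Net displacement = -14.5 m

-14.5 m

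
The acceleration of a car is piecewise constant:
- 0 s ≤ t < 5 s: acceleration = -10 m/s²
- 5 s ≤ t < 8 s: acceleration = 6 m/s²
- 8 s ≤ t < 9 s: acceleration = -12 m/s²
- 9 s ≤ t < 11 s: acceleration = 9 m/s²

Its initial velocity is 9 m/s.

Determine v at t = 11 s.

-17 m/s

Δv equals the area under the a-t graph; then v = v₀ + Δv.
0–5 s: -10 × 5 = -50 m/s
5–8 s: 6 × 3 = 18 m/s
8–9 s: -12 × 1 = -12 m/s
9–11 s: 9 × 2 = 18 m/s
Δv = -26 m/s, so v(11) = 9 + (-26) = -17 m/s.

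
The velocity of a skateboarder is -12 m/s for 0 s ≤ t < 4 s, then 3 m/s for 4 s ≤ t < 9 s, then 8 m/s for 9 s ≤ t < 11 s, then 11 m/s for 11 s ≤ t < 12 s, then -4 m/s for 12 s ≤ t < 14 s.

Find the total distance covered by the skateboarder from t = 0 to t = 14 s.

98 m

Distance (not displacement) is the total path length: add the absolute areas under v-t.
0–4 s: |-12| × 4 = 48 m
4–9 s: |3| × 5 = 15 m
9–11 s: |8| × 2 = 16 m
11–12 s: |11| × 1 = 11 m
12–14 s: |-4| × 2 = 8 m
Total distance = 98 m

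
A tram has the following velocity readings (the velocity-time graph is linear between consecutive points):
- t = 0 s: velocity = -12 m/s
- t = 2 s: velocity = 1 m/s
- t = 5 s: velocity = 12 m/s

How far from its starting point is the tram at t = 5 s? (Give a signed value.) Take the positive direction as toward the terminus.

Net displacement equals the area under the velocity-time graph (areas below the axis count negative).
0–2 s: ½(-12 + 1)(2) = -11 m
2–5 s: ½(1 + 12)(3) = 19.5 m
Net displacement = 8.5 m

8.5 m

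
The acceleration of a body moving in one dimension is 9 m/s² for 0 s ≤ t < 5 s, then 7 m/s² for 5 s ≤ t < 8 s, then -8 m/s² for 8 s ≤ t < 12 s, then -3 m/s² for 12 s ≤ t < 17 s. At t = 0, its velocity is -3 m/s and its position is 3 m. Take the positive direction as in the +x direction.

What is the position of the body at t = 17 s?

563.5 m

On each constant-a segment, Δv = aΔt and Δx = v₀Δt + ½aΔt²; chain segment to segment.
0–5 s: v starts -3 m/s; Δx = -3·5 + ½·9·5² = 97.5 m; v ends 42 m/s.
5–8 s: v starts 42 m/s; Δx = 42·3 + ½·7·3² = 157.5 m; v ends 63 m/s.
8–12 s: v starts 63 m/s; Δx = 63·4 + ½·-8·4² = 188 m; v ends 31 m/s.
12–17 s: v starts 31 m/s; Δx = 31·5 + ½·-3·5² = 117.5 m; v ends 16 m/s.
x(17) = 3 + Σ Δx = 563.5 m.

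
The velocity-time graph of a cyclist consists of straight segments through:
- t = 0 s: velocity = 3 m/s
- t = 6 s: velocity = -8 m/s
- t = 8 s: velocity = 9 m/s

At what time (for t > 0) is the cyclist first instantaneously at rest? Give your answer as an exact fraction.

v changes sign on 0–6 s (from 3 to -8); the graph is linear there, so v = 0 at t = 0 + (-3)·(6 − 0)/(-8 − 3) = 18/11 s.

t = 18/11 s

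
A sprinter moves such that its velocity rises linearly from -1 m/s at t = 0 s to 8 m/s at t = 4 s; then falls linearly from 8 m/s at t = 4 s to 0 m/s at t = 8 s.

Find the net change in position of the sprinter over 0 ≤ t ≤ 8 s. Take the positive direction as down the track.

Net displacement equals the area under the velocity-time graph (areas below the axis count negative).
0–4 s: ½(-1 + 8)(4) = 14 m
4–8 s: ½(8 + 0)(4) = 16 m
Net displacement = 30 m

30 m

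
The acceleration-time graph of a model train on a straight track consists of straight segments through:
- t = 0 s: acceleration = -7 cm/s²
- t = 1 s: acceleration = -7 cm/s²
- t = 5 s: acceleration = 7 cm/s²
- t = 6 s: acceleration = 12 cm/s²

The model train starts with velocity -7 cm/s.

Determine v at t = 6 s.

Δv equals the area under the a-t graph; then v = v₀ + Δv.
0–1 s: -7 × 1 = -7 cm/s
1–5 s: ½(-7 + 7)(4) = 0 cm/s
5–6 s: ½(7 + 12)(1) = 9.5 cm/s
Δv = 2.5 cm/s, so v(6) = -7 + (2.5) = -4.5 cm/s.

-4.5 cm/s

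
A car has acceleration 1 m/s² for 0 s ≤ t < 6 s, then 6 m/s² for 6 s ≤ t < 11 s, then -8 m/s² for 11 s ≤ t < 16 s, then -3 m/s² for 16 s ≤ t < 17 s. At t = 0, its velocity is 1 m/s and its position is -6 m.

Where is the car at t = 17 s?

On each constant-a segment, Δv = aΔt and Δx = v₀Δt + ½aΔt²; chain segment to segment.
0–6 s: v starts 1 m/s; Δx = 1·6 + ½·1·6² = 24 m; v ends 7 m/s.
6–11 s: v starts 7 m/s; Δx = 7·5 + ½·6·5² = 110 m; v ends 37 m/s.
11–16 s: v starts 37 m/s; Δx = 37·5 + ½·-8·5² = 85 m; v ends -3 m/s.
16–17 s: v starts -3 m/s; Δx = -3·1 + ½·-3·1² = -4.5 m; v ends -6 m/s.
x(17) = -6 + Σ Δx = 208.5 m.

208.5 m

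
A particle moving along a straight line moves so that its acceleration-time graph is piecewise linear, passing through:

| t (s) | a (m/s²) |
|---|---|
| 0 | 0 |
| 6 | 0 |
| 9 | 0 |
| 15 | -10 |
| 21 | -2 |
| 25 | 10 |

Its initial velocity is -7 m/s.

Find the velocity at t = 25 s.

-57 m/s

Δv equals the area under the a-t graph; then v = v₀ + Δv.
0–6 s: 0 × 6 = 0 m/s
6–9 s: 0 × 3 = 0 m/s
9–15 s: ½(0 + -10)(6) = -30 m/s
15–21 s: ½(-10 + -2)(6) = -36 m/s
21–25 s: ½(-2 + 10)(4) = 16 m/s
Δv = -50 m/s, so v(25) = -7 + (-50) = -57 m/s.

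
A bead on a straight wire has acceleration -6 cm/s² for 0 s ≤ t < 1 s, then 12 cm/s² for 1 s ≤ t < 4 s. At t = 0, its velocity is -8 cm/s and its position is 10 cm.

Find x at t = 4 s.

11 cm

On each constant-a segment, Δv = aΔt and Δx = v₀Δt + ½aΔt²; chain segment to segment.
0–1 s: v starts -8 cm/s; Δx = -8·1 + ½·-6·1² = -11 cm; v ends -14 cm/s.
1–4 s: v starts -14 cm/s; Δx = -14·3 + ½·12·3² = 12 cm; v ends 22 cm/s.
x(4) = 10 + Σ Δx = 11 cm.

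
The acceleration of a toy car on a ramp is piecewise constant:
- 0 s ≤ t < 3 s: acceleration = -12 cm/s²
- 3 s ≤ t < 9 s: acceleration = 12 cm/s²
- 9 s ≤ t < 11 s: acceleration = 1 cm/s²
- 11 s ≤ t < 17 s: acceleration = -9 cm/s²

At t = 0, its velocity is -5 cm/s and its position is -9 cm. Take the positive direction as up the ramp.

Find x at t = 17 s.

-8 cm

On each constant-a segment, Δv = aΔt and Δx = v₀Δt + ½aΔt²; chain segment to segment.
0–3 s: v starts -5 cm/s; Δx = -5·3 + ½·-12·3² = -69 cm; v ends -41 cm/s.
3–9 s: v starts -41 cm/s; Δx = -41·6 + ½·12·6² = -30 cm; v ends 31 cm/s.
9–11 s: v starts 31 cm/s; Δx = 31·2 + ½·1·2² = 64 cm; v ends 33 cm/s.
11–17 s: v starts 33 cm/s; Δx = 33·6 + ½·-9·6² = 36 cm; v ends -21 cm/s.
x(17) = -9 + Σ Δx = -8 cm.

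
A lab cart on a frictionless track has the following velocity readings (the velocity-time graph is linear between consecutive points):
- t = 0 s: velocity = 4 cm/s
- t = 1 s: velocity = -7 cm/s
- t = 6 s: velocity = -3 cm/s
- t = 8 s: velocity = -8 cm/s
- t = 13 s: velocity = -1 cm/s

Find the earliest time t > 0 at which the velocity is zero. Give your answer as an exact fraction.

t = 4/11 s

v changes sign on 0–1 s (from 4 to -7); the graph is linear there, so v = 0 at t = 0 + (-4)·(1 − 0)/(-7 − 4) = 4/11 s.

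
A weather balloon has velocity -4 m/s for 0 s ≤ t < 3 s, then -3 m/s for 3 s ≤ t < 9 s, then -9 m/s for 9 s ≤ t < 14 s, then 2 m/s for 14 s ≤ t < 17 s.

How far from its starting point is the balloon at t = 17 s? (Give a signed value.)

-69 m

Displacement is the signed area under the v-t curve.
0–3 s: -4 × 3 = -12 m
3–9 s: -3 × 6 = -18 m
9–14 s: -9 × 5 = -45 m
14–17 s: 2 × 3 = 6 m
Net displacement = -69 m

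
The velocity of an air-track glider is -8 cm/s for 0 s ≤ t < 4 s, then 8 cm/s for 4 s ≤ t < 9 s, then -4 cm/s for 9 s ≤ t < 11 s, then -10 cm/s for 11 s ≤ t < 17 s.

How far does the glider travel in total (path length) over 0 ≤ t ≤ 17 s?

Total distance travelled is ∫|v| dt — sum the magnitudes of each area piece.
0–4 s: |-8| × 4 = 32 cm
4–9 s: |8| × 5 = 40 cm
9–11 s: |-4| × 2 = 8 cm
11–17 s: |-10| × 6 = 60 cm
Total distance = 140 cm

140 cm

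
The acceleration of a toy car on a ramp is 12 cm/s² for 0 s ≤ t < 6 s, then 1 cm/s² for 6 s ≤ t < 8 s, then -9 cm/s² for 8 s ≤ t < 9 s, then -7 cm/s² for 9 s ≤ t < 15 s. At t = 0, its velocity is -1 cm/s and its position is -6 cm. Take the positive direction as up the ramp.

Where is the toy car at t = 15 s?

On each constant-a segment, Δv = aΔt and Δx = v₀Δt + ½aΔt²; chain segment to segment.
0–6 s: v starts -1 cm/s; Δx = -1·6 + ½·12·6² = 210 cm; v ends 71 cm/s.
6–8 s: v starts 71 cm/s; Δx = 71·2 + ½·1·2² = 144 cm; v ends 73 cm/s.
8–9 s: v starts 73 cm/s; Δx = 73·1 + ½·-9·1² = 68.5 cm; v ends 64 cm/s.
9–15 s: v starts 64 cm/s; Δx = 64·6 + ½·-7·6² = 258 cm; v ends 22 cm/s.
x(15) = -6 + Σ Δx = 674.5 cm.

674.5 cm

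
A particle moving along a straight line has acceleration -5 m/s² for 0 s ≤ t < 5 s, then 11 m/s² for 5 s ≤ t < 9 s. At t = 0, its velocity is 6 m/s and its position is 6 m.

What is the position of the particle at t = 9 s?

-14.5 m

On each constant-a segment, Δv = aΔt and Δx = v₀Δt + ½aΔt²; chain segment to segment.
0–5 s: v starts 6 m/s; Δx = 6·5 + ½·-5·5² = -32.5 m; v ends -19 m/s.
5–9 s: v starts -19 m/s; Δx = -19·4 + ½·11·4² = 12 m; v ends 25 m/s.
x(9) = 6 + Σ Δx = -14.5 m.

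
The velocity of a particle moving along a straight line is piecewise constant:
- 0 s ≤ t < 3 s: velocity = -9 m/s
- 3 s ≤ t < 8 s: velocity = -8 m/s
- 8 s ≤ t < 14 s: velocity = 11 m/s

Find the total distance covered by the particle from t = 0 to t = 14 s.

Total distance travelled is ∫|v| dt — sum the magnitudes of each area piece.
0–3 s: |-9| × 3 = 27 m
3–8 s: |-8| × 5 = 40 m
8–14 s: |11| × 6 = 66 m
Total distance = 133 m

133 m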